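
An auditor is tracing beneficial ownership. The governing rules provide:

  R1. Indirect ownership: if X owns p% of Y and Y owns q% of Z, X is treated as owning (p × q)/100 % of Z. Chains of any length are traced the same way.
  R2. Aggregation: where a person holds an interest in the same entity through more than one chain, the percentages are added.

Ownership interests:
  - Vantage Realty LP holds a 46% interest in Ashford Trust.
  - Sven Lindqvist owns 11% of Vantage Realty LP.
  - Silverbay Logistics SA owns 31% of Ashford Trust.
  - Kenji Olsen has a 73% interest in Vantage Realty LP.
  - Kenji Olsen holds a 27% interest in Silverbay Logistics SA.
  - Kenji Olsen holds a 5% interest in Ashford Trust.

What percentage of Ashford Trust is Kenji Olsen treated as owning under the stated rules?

46.95%

Chain via Vantage Realty LP (R1): 73% × 46% = 33.58% of Ashford Trust.
Chain via Silverbay Logistics SA (R1): 27% × 31% = 8.37% of Ashford Trust.
Direct interest in Ashford Trust: 5%.
Aggregating (R2): 33.58% + 8.37% + 5% = 46.95%.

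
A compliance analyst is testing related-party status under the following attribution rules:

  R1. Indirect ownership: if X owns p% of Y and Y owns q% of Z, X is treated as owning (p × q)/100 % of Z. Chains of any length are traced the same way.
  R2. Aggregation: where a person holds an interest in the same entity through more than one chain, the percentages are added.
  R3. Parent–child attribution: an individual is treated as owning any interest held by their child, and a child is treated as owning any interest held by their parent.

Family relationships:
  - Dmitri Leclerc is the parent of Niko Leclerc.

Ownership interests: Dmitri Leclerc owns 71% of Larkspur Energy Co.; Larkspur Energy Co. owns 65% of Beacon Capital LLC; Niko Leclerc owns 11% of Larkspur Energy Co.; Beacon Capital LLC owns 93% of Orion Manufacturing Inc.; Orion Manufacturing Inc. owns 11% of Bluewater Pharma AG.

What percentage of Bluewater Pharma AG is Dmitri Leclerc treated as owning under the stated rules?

By parent–child attribution (R3), Dmitri Leclerc is treated as also owning Niko Leclerc's interest in Larkspur Energy Co, giving 71% + 11% = 82%.
Chain via Larkspur Energy Co. → Beacon Capital LLC → Orion Manufacturing Inc. (R1): 82% × 65% × 93% × 11% = 5.45259% of Bluewater Pharma AG.

5.45259%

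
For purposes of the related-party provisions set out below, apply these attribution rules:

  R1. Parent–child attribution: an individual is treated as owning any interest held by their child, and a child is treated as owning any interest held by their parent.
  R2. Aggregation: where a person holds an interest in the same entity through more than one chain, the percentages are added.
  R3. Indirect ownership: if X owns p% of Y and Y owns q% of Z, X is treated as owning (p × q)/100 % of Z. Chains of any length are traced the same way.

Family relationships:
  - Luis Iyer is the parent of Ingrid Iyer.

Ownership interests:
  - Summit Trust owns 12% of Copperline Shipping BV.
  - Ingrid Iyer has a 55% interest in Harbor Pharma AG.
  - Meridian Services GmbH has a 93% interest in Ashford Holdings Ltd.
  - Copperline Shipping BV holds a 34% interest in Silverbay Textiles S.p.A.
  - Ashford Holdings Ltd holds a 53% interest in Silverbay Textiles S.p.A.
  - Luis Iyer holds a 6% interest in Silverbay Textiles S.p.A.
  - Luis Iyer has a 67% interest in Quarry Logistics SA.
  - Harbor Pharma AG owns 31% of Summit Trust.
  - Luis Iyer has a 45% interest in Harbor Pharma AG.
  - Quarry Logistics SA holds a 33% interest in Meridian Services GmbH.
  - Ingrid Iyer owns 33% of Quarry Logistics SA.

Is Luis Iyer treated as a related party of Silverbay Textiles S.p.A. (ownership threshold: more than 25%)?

By parent–child attribution (R1), Luis Iyer is treated as also owning Ingrid Iyer's interest in Harbor Pharma AG, giving 45% + 55% = 100%.
By parent–child attribution (R1), Luis Iyer is treated as also owning Ingrid Iyer's interest in Quarry Logistics SA, giving 67% + 33% = 100%.
Chain via Harbor Pharma AG → Summit Trust → Copperline Shipping BV (R3): 100% × 31% × 12% × 34% = 1.2648% of Silverbay Textiles S.p.A.
Chain via Quarry Logistics SA → Meridian Services GmbH → Ashford Holdings Ltd (R3): 100% × 33% × 93% × 53% = 16.2657% of Silverbay Textiles S.p.A.
Direct interest in Silverbay Textiles S.p.A: 6%.
Aggregating (R2): 1.2648% + 16.2657% + 6% = 23.5305%.
23.5305% does not exceed the 25% threshold, so Luis is not a related party to Silverbay Textiles S.p.A.

No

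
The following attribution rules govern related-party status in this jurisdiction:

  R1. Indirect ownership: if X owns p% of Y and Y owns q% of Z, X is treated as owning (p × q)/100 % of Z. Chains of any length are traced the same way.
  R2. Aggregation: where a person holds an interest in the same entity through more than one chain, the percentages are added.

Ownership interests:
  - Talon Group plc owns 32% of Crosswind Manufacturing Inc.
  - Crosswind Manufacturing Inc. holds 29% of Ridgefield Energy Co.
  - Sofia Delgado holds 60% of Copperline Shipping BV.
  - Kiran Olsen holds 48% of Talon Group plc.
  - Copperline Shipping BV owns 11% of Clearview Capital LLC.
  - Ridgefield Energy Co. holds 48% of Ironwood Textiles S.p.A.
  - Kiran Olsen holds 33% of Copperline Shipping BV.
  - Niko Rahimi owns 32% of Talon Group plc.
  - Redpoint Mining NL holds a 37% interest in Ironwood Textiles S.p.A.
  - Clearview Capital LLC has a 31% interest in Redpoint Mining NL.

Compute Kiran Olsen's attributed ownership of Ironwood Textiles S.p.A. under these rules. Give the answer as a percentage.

2.554473%

Chain via Copperline Shipping BV → Clearview Capital LLC → Redpoint Mining NL (R1): 33% × 11% × 31% × 37% = 0.416361% of Ironwood Textiles S.p.A.
Chain via Talon Group plc → Crosswind Manufacturing Inc. → Ridgefield Energy Co. (R1): 48% × 32% × 29% × 48% = 2.138112% of Ironwood Textiles S.p.A.
Aggregating (R2): 0.416361% + 2.138112% = 2.554473%.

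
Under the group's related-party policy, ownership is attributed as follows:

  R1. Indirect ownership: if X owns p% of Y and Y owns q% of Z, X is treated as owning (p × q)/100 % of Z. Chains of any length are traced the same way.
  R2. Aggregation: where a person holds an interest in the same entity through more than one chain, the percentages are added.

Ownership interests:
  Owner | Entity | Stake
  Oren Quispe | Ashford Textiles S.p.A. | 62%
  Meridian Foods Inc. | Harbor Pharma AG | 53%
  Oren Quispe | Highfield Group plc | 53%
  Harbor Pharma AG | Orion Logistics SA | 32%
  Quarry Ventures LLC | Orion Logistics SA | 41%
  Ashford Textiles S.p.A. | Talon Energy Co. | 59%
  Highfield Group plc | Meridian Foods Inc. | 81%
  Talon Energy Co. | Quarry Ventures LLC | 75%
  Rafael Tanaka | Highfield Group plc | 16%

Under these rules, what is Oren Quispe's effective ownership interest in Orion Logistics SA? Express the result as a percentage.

Chain via Ashford Textiles S.p.A. → Talon Energy Co. → Quarry Ventures LLC (R1): 62% × 59% × 75% × 41% = 11.24835% of Orion Logistics SA.
Chain via Highfield Group plc → Meridian Foods Inc. → Harbor Pharma AG (R1): 53% × 81% × 53% × 32% = 7.280928% of Orion Logistics SA.
Aggregating (R2): 11.24835% + 7.280928% = 18.529278%.

18.529278%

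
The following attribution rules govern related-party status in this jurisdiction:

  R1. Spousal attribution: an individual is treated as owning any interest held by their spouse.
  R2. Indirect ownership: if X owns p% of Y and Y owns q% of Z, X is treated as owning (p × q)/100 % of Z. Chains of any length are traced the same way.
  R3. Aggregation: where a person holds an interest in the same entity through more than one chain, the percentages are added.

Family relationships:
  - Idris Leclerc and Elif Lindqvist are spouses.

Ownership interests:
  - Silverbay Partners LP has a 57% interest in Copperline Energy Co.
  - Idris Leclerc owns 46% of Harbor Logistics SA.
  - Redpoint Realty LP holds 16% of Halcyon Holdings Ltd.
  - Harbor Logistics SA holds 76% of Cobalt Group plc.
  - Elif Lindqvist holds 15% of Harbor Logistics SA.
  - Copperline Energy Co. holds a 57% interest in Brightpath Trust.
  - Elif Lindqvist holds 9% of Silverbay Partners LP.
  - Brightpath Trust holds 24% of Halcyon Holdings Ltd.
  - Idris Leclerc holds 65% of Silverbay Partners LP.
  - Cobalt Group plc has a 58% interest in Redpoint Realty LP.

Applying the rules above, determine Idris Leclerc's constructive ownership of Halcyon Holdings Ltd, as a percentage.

By spousal attribution (R1), Idris Leclerc is treated as also owning Elif Lindqvist's interest in Silverbay Partners LP, giving 65% + 9% = 74%.
By spousal attribution (R1), Idris Leclerc is treated as also owning Elif Lindqvist's interest in Harbor Logistics SA, giving 46% + 15% = 61%.
Chain via Silverbay Partners LP → Copperline Energy Co. → Brightpath Trust (R2): 74% × 57% × 57% × 24% = 5.770224% of Halcyon Holdings Ltd.
Chain via Harbor Logistics SA → Cobalt Group plc → Redpoint Realty LP (R2): 61% × 76% × 58% × 16% = 4.302208% of Halcyon Holdings Ltd.
Aggregating (R3): 5.770224% + 4.302208% = 10.072432%.

10.072432%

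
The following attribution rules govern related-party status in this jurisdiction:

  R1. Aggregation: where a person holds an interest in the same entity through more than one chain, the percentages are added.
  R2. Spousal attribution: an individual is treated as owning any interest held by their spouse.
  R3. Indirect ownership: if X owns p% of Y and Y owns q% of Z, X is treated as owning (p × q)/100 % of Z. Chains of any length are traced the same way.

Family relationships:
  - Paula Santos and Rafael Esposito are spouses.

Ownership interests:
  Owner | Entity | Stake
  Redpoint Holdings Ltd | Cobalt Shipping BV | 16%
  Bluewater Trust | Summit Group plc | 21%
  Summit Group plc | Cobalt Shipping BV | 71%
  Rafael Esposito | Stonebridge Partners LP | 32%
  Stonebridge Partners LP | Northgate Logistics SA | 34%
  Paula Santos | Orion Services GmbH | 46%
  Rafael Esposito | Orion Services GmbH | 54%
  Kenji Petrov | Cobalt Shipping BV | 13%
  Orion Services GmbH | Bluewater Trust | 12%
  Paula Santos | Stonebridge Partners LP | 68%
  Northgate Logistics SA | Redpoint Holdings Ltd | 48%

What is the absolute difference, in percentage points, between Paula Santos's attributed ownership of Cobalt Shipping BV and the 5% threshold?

By spousal attribution (R2), Paula Santos is treated as also owning Rafael Esposito's interest in Orion Services GmbH, giving 46% + 54% = 100%.
By spousal attribution (R2), Paula Santos is treated as also owning Rafael Esposito's interest in Stonebridge Partners LP, giving 68% + 32% = 100%.
Chain via Orion Services GmbH → Bluewater Trust → Summit Group plc (R3): 100% × 12% × 21% × 71% = 1.7892% of Cobalt Shipping BV.
Chain via Stonebridge Partners LP → Northgate Logistics SA → Redpoint Holdings Ltd (R3): 100% × 34% × 48% × 16% = 2.6112% of Cobalt Shipping BV.
Aggregating (R1): 1.7892% + 2.6112% = 4.4004%.
4.4004% falls short of the 5% threshold by 0.5996 percentage points.

0.5996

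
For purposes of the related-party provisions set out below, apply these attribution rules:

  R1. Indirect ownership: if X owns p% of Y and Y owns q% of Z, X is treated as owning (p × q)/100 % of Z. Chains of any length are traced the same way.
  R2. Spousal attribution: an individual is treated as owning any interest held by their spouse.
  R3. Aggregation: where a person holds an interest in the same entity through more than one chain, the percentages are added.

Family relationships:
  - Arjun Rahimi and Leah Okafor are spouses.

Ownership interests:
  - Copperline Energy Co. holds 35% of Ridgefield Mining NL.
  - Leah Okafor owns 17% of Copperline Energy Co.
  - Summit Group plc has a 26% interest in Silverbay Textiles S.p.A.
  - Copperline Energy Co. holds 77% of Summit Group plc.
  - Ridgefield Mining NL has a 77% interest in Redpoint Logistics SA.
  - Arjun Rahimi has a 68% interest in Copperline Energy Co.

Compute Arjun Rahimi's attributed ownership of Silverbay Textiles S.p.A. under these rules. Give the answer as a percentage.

17.017%

By spousal attribution (R2), Arjun Rahimi is treated as also owning Leah Okafor's interest in Copperline Energy Co, giving 68% + 17% = 85%.
Chain via Copperline Energy Co. → Summit Group plc (R1): 85% × 77% × 26% = 17.017% of Silverbay Textiles S.p.A.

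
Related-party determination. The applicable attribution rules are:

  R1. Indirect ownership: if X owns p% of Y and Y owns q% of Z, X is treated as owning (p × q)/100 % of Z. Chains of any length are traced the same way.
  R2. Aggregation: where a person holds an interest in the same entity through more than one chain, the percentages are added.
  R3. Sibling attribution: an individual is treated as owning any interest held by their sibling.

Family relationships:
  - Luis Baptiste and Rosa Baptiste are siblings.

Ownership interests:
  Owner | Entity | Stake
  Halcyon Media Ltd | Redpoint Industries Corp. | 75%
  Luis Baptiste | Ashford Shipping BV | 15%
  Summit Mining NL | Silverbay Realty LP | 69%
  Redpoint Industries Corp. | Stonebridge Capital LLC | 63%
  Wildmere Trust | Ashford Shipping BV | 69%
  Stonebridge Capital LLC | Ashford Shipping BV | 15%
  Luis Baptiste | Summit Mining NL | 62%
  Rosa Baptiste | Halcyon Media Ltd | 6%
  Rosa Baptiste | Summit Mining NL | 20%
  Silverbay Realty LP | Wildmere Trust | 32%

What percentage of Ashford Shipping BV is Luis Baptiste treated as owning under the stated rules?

27.918114%

By sibling attribution (R3), Luis Baptiste is treated as also owning Rosa Baptiste's interest in Summit Mining NL, giving 62% + 20% = 82%.
By sibling attribution (R3), Luis Baptiste is treated as owning Rosa Baptiste's 6% interest in Halcyon Media Ltd.
Chain via Summit Mining NL → Silverbay Realty LP → Wildmere Trust (R1): 82% × 69% × 32% × 69% = 12.492864% of Ashford Shipping BV.
Direct interest in Ashford Shipping BV: 15%.
Chain via Halcyon Media Ltd → Redpoint Industries Corp. → Stonebridge Capital LLC (R1): 6% × 75% × 63% × 15% = 0.42525% of Ashford Shipping BV.
Aggregating (R2): 12.492864% + 15% + 0.42525% = 27.918114%.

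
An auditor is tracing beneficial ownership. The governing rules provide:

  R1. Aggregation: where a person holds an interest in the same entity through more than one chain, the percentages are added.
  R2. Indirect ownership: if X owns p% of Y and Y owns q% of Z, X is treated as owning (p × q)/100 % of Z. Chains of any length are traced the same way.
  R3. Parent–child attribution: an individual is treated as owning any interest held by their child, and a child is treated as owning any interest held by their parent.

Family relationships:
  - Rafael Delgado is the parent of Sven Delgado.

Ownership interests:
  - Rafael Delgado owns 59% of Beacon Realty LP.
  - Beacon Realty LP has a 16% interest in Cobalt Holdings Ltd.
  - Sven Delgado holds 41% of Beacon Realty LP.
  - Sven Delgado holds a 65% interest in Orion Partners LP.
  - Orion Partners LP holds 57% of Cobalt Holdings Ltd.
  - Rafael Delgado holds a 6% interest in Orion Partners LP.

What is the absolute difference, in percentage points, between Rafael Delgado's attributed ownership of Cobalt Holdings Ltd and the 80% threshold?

By parent–child attribution (R3), Rafael Delgado is treated as also owning Sven Delgado's interest in Orion Partners LP, giving 6% + 65% = 71%.
By parent–child attribution (R3), Rafael Delgado is treated as also owning Sven Delgado's interest in Beacon Realty LP, giving 59% + 41% = 100%.
Chain via Orion Partners LP (R2): 71% × 57% = 40.47% of Cobalt Holdings Ltd.
Chain via Beacon Realty LP (R2): 100% × 16% = 16% of Cobalt Holdings Ltd.
Aggregating (R1): 40.47% + 16% = 56.47%.
56.47% falls short of the 80% threshold by 23.53 percentage points.

23.53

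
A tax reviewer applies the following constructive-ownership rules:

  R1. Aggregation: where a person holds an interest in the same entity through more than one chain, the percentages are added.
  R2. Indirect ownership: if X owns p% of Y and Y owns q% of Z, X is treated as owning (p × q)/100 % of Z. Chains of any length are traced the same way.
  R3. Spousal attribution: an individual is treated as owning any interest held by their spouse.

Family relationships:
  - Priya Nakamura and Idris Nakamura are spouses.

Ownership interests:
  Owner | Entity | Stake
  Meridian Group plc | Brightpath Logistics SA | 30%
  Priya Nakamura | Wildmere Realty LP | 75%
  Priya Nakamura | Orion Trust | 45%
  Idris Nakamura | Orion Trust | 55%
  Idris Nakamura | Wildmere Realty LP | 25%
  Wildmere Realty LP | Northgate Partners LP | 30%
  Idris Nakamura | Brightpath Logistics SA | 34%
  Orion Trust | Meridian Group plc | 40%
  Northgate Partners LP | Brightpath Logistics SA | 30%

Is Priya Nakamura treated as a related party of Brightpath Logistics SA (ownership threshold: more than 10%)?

Yes

By spousal attribution (R3), Priya Nakamura is treated as also owning Idris Nakamura's interest in Orion Trust, giving 45% + 55% = 100%.
By spousal attribution (R3), Priya Nakamura is treated as also owning Idris Nakamura's interest in Wildmere Realty LP, giving 75% + 25% = 100%.
By spousal attribution (R3), Priya Nakamura is treated as owning Idris Nakamura's 34% interest in Brightpath Logistics SA.
Chain via Orion Trust → Meridian Group plc (R2): 100% × 40% × 30% = 12% of Brightpath Logistics SA.
Chain via Wildmere Realty LP → Northgate Partners LP (R2): 100% × 30% × 30% = 9% of Brightpath Logistics SA.
Direct interest in Brightpath Logistics SA: 34%.
Aggregating (R1): 12% + 9% + 34% = 55%.
55% exceeds the 10% threshold, so Priya is a related party to Brightpath Logistics SA.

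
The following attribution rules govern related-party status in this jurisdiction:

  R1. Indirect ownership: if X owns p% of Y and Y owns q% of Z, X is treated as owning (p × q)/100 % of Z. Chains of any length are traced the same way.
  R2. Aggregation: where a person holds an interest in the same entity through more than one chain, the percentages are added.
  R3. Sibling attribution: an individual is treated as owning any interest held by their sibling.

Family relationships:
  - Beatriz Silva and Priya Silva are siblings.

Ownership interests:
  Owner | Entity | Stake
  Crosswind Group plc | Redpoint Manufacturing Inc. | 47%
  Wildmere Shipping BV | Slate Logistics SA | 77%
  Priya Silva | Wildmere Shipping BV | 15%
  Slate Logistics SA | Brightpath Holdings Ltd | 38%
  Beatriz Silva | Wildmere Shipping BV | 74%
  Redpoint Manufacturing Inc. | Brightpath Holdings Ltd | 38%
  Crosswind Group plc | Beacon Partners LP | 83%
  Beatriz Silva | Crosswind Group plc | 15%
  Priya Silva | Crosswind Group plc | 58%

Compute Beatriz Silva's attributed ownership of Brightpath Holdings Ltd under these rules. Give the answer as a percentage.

39.0792%

By sibling attribution (R3), Beatriz Silva is treated as also owning Priya Silva's interest in Wildmere Shipping BV, giving 74% + 15% = 89%.
By sibling attribution (R3), Beatriz Silva is treated as also owning Priya Silva's interest in Crosswind Group plc, giving 15% + 58% = 73%.
Chain via Wildmere Shipping BV → Slate Logistics SA (R1): 89% × 77% × 38% = 26.0414% of Brightpath Holdings Ltd.
Chain via Crosswind Group plc → Redpoint Manufacturing Inc. (R1): 73% × 47% × 38% = 13.0378% of Brightpath Holdings Ltd.
Aggregating (R2): 26.0414% + 13.0378% = 39.0792%.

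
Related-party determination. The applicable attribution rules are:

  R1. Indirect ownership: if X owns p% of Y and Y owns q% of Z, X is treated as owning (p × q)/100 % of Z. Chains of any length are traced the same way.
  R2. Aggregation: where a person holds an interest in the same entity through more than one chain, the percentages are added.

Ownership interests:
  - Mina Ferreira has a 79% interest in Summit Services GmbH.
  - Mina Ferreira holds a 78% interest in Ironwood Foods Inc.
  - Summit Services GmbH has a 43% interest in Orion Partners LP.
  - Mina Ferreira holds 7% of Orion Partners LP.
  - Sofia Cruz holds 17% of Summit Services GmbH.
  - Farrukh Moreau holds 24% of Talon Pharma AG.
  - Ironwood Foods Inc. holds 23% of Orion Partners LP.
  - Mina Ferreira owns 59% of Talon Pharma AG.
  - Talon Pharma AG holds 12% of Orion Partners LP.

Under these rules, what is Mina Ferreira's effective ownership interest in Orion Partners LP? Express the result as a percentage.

65.99%

Chain via Ironwood Foods Inc. (R1): 78% × 23% = 17.94% of Orion Partners LP.
Chain via Talon Pharma AG (R1): 59% × 12% = 7.08% of Orion Partners LP.
Chain via Summit Services GmbH (R1): 79% × 43% = 33.97% of Orion Partners LP.
Direct interest in Orion Partners LP: 7%.
Aggregating (R2): 17.94% + 7.08% + 33.97% + 7% = 65.99%.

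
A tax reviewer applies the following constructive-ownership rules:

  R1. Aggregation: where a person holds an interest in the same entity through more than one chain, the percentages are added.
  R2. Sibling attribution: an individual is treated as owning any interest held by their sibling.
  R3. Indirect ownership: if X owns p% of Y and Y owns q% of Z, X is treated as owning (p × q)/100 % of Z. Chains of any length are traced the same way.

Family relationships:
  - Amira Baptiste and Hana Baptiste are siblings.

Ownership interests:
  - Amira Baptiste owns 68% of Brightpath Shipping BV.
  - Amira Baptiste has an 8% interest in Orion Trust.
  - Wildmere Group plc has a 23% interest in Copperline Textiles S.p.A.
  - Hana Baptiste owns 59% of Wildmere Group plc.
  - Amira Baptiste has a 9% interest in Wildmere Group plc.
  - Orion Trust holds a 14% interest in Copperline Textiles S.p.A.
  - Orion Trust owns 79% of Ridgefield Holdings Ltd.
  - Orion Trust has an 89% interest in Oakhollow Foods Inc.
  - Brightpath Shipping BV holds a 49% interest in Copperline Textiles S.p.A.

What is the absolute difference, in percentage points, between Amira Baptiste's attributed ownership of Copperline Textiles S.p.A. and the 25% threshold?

By sibling attribution (R2), Amira Baptiste is treated as also owning Hana Baptiste's interest in Wildmere Group plc, giving 9% + 59% = 68%.
Chain via Wildmere Group plc (R3): 68% × 23% = 15.64% of Copperline Textiles S.p.A.
Chain via Orion Trust (R3): 8% × 14% = 1.12% of Copperline Textiles S.p.A.
Chain via Brightpath Shipping BV (R3): 68% × 49% = 33.32% of Copperline Textiles S.p.A.
Aggregating (R1): 15.64% + 1.12% + 33.32% = 50.08%.
50.08% exceeds the 25% threshold by 25.08 percentage points.

25.08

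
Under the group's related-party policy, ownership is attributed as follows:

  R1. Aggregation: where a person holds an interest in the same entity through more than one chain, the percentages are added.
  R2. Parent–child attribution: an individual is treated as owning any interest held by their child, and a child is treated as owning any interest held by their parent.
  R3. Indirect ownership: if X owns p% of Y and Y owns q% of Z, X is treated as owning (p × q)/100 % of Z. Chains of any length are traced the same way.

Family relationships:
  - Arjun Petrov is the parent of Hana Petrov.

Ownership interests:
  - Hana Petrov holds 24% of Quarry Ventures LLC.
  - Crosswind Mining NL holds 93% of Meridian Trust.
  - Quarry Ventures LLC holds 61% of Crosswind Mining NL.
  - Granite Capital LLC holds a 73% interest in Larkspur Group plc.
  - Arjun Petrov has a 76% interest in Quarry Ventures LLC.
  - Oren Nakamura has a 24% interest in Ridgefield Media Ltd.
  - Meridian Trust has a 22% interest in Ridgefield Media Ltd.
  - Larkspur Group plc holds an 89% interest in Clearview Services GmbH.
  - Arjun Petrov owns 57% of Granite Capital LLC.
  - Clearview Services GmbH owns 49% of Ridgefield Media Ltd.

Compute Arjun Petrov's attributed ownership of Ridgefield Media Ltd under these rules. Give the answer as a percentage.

By parent–child attribution (R2), Arjun Petrov is treated as also owning Hana Petrov's interest in Quarry Ventures LLC, giving 76% + 24% = 100%.
Chain via Granite Capital LLC → Larkspur Group plc → Clearview Services GmbH (R3): 57% × 73% × 89% × 49% = 18.146121% of Ridgefield Media Ltd.
Chain via Quarry Ventures LLC → Crosswind Mining NL → Meridian Trust (R3): 100% × 61% × 93% × 22% = 12.4806% of Ridgefield Media Ltd.
Aggregating (R1): 18.146121% + 12.4806% = 30.626721%.

30.626721%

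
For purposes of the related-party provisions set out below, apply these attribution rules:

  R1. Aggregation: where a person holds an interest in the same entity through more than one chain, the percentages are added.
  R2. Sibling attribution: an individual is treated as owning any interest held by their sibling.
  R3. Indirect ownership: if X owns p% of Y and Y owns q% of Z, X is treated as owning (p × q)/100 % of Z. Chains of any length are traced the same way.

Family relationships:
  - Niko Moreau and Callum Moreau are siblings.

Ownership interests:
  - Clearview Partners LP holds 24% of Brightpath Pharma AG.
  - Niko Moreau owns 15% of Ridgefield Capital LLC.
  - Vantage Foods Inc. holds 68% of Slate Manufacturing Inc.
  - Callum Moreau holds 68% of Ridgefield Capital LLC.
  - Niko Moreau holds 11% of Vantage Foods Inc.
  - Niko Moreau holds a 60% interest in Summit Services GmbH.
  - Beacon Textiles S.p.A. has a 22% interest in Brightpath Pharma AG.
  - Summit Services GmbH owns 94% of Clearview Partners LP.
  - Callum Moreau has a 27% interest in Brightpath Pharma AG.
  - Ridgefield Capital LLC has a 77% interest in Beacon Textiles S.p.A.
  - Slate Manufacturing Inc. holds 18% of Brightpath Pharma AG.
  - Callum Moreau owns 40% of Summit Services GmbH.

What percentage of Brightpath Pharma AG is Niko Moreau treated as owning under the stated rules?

64.9666%

By sibling attribution (R2), Niko Moreau is treated as also owning Callum Moreau's interest in Summit Services GmbH, giving 60% + 40% = 100%.
By sibling attribution (R2), Niko Moreau is treated as also owning Callum Moreau's interest in Ridgefield Capital LLC, giving 15% + 68% = 83%.
By sibling attribution (R2), Niko Moreau is treated as owning Callum Moreau's 27% interest in Brightpath Pharma AG.
Chain via Summit Services GmbH → Clearview Partners LP (R3): 100% × 94% × 24% = 22.56% of Brightpath Pharma AG.
Chain via Vantage Foods Inc. → Slate Manufacturing Inc. (R3): 11% × 68% × 18% = 1.3464% of Brightpath Pharma AG.
Chain via Ridgefield Capital LLC → Beacon Textiles S.p.A. (R3): 83% × 77% × 22% = 14.0602% of Brightpath Pharma AG.
Direct interest in Brightpath Pharma AG: 27%.
Aggregating (R1): 22.56% + 1.3464% + 14.0602% + 27% = 64.9666%.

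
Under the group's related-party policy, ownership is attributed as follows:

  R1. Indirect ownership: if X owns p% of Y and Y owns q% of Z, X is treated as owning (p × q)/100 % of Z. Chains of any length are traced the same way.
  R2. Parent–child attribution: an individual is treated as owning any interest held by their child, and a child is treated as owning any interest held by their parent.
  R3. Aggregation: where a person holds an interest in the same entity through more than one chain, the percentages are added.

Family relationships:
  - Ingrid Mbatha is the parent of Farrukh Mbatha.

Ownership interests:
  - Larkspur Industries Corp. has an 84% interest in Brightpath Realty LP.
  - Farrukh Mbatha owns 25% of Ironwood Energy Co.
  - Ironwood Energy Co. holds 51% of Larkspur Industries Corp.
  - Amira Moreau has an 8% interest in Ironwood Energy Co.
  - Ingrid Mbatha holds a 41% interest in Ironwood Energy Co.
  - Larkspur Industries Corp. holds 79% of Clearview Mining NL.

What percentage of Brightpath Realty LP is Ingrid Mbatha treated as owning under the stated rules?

By parent–child attribution (R2), Ingrid Mbatha is treated as also owning Farrukh Mbatha's interest in Ironwood Energy Co, giving 41% + 25% = 66%.
Chain via Ironwood Energy Co. → Larkspur Industries Corp. (R1): 66% × 51% × 84% = 28.2744% of Brightpath Realty LP.

28.2744%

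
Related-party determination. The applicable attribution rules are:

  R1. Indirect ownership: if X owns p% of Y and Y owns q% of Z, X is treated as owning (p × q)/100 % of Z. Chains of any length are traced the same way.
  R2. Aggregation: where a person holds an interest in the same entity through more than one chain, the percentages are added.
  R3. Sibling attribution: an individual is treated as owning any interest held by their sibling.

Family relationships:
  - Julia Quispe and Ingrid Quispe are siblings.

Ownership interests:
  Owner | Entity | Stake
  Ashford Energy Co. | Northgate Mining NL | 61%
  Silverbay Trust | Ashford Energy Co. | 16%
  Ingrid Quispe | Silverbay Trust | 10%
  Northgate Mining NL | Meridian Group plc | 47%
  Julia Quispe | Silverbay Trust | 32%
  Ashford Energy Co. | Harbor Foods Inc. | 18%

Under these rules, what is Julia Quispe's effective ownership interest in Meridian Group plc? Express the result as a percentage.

By sibling attribution (R3), Julia Quispe is treated as also owning Ingrid Quispe's interest in Silverbay Trust, giving 32% + 10% = 42%.
Chain via Silverbay Trust → Ashford Energy Co. → Northgate Mining NL (R1): 42% × 16% × 61% × 47% = 1.926624% of Meridian Group plc.

1.926624%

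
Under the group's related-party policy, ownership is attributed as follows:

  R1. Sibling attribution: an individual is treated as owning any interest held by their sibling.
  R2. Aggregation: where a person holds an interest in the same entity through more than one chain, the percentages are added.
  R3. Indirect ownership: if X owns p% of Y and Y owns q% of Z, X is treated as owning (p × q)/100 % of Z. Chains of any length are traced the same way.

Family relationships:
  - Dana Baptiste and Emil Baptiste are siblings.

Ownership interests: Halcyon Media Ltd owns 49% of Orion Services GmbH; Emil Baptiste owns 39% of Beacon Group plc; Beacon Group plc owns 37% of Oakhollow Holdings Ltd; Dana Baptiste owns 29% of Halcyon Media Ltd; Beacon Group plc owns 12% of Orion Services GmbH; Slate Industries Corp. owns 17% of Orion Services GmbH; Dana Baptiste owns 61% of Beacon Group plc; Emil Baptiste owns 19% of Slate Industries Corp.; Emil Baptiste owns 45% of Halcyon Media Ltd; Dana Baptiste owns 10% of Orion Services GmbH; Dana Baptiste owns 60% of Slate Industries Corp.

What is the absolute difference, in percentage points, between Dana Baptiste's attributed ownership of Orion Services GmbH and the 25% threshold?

46.69

By sibling attribution (R1), Dana Baptiste is treated as also owning Emil Baptiste's interest in Beacon Group plc, giving 61% + 39% = 100%.
By sibling attribution (R1), Dana Baptiste is treated as also owning Emil Baptiste's interest in Halcyon Media Ltd, giving 29% + 45% = 74%.
By sibling attribution (R1), Dana Baptiste is treated as also owning Emil Baptiste's interest in Slate Industries Corp, giving 60% + 19% = 79%.
Chain via Beacon Group plc (R3): 100% × 12% = 12% of Orion Services GmbH.
Chain via Halcyon Media Ltd (R3): 74% × 49% = 36.26% of Orion Services GmbH.
Chain via Slate Industries Corp. (R3): 79% × 17% = 13.43% of Orion Services GmbH.
Direct interest in Orion Services GmbH: 10%.
Aggregating (R2): 12% + 36.26% + 13.43% + 10% = 71.69%.
71.69% exceeds the 25% threshold by 46.69 percentage points.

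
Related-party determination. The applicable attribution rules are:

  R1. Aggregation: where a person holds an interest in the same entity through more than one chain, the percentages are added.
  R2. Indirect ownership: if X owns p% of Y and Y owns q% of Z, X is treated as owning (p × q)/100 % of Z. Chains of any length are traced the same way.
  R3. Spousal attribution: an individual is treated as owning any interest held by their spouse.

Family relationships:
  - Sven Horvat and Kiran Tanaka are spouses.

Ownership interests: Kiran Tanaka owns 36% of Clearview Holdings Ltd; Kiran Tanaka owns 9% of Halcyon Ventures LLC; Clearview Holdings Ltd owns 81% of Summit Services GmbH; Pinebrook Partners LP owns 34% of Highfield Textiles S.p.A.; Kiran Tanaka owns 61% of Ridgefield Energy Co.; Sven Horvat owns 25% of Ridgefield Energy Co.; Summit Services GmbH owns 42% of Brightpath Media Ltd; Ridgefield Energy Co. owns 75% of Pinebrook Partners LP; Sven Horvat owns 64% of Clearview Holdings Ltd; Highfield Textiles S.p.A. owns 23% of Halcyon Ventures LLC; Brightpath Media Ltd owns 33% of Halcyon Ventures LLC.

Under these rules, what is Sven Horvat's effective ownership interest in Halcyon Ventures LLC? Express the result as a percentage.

25.2705%

By spousal attribution (R3), Sven Horvat is treated as also owning Kiran Tanaka's interest in Clearview Holdings Ltd, giving 64% + 36% = 100%.
By spousal attribution (R3), Sven Horvat is treated as also owning Kiran Tanaka's interest in Ridgefield Energy Co, giving 25% + 61% = 86%.
By spousal attribution (R3), Sven Horvat is treated as owning Kiran Tanaka's 9% interest in Halcyon Ventures LLC.
Chain via Clearview Holdings Ltd → Summit Services GmbH → Brightpath Media Ltd (R2): 100% × 81% × 42% × 33% = 11.2266% of Halcyon Ventures LLC.
Chain via Ridgefield Energy Co. → Pinebrook Partners LP → Highfield Textiles S.p.A. (R2): 86% × 75% × 34% × 23% = 5.0439% of Halcyon Ventures LLC.
Direct interest in Halcyon Ventures LLC: 9%.
Aggregating (R1): 11.2266% + 5.0439% + 9% = 25.2705%.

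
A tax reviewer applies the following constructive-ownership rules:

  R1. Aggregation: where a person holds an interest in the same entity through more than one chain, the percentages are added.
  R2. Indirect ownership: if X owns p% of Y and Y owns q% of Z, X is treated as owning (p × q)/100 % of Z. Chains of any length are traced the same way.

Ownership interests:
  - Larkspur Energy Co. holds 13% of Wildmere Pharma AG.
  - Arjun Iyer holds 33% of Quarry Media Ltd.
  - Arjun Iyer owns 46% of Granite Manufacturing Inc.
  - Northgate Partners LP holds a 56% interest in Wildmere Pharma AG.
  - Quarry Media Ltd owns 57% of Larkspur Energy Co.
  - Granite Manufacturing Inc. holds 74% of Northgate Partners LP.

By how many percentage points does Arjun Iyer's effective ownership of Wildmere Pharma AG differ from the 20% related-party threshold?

Chain via Quarry Media Ltd → Larkspur Energy Co. (R2): 33% × 57% × 13% = 2.4453% of Wildmere Pharma AG.
Chain via Granite Manufacturing Inc. → Northgate Partners LP (R2): 46% × 74% × 56% = 19.0624% of Wildmere Pharma AG.
Aggregating (R1): 2.4453% + 19.0624% = 21.5077%.
21.5077% exceeds the 20% threshold by 1.5077 percentage points.

1.5077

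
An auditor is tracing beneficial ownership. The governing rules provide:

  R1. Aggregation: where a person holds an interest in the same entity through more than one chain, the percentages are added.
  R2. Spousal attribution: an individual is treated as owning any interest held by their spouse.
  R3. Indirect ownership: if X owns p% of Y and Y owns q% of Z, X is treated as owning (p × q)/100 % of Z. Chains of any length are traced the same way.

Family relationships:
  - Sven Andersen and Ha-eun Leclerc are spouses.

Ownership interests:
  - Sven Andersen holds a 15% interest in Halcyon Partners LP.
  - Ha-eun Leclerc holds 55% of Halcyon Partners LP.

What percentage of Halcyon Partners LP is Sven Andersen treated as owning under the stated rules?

By spousal attribution (R2), Sven Andersen is treated as also owning Ha-eun Leclerc's interest in Halcyon Partners LP, giving 15% + 55% = 70%.
Direct interest in Halcyon Partners LP: 70%.

70%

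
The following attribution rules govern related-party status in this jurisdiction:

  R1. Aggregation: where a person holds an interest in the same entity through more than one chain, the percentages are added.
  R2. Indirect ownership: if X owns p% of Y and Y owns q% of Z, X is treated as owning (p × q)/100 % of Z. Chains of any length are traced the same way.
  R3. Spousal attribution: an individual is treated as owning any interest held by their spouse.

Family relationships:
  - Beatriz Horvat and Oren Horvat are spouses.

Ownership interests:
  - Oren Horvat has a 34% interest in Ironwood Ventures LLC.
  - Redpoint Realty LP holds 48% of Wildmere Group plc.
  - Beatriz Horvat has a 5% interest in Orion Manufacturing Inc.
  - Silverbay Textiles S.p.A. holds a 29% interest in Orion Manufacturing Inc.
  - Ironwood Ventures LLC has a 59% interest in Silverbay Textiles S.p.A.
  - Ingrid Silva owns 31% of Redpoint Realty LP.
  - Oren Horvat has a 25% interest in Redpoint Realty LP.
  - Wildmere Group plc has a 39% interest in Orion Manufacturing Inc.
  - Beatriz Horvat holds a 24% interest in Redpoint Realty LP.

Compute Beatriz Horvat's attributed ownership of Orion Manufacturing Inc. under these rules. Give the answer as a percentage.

19.9902%

By spousal attribution (R3), Beatriz Horvat is treated as also owning Oren Horvat's interest in Redpoint Realty LP, giving 24% + 25% = 49%.
By spousal attribution (R3), Beatriz Horvat is treated as owning Oren Horvat's 34% interest in Ironwood Ventures LLC.
Chain via Redpoint Realty LP → Wildmere Group plc (R2): 49% × 48% × 39% = 9.1728% of Orion Manufacturing Inc.
Direct interest in Orion Manufacturing Inc: 5%.
Chain via Ironwood Ventures LLC → Silverbay Textiles S.p.A. (R2): 34% × 59% × 29% = 5.8174% of Orion Manufacturing Inc.
Aggregating (R1): 9.1728% + 5% + 5.8174% = 19.9902%.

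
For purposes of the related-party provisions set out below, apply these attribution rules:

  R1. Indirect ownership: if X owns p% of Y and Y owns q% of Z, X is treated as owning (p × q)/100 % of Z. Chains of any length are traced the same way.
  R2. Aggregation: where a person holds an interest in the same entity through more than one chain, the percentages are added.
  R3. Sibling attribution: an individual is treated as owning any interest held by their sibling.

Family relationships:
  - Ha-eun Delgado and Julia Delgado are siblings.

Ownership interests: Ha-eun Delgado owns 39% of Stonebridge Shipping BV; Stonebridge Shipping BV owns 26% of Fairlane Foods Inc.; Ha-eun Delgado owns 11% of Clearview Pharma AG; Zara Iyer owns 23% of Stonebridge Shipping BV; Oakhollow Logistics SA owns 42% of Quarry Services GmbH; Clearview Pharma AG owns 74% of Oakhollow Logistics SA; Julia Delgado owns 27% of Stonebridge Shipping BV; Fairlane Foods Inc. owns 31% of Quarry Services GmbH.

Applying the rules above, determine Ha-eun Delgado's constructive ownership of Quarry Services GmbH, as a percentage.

By sibling attribution (R3), Ha-eun Delgado is treated as also owning Julia Delgado's interest in Stonebridge Shipping BV, giving 39% + 27% = 66%.
Chain via Stonebridge Shipping BV → Fairlane Foods Inc. (R1): 66% × 26% × 31% = 5.3196% of Quarry Services GmbH.
Chain via Clearview Pharma AG → Oakhollow Logistics SA (R1): 11% × 74% × 42% = 3.4188% of Quarry Services GmbH.
Aggregating (R2): 5.3196% + 3.4188% = 8.7384%.

8.7384%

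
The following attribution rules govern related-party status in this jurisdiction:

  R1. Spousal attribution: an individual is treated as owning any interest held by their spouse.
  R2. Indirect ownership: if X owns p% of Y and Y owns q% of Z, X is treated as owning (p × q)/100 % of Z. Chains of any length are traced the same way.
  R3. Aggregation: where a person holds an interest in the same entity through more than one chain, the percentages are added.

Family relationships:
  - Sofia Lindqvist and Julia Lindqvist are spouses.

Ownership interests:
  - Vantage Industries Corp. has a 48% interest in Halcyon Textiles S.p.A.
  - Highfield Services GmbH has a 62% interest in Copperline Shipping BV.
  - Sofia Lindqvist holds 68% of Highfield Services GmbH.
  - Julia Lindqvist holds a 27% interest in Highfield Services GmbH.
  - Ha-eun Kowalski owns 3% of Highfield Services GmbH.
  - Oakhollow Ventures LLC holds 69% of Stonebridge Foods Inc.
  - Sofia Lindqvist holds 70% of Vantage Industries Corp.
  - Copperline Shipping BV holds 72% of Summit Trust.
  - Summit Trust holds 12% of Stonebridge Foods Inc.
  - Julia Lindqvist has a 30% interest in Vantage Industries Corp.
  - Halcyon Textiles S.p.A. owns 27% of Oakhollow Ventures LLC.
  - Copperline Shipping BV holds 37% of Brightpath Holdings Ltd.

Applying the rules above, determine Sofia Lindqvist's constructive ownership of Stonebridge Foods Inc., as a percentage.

14.03136%

By spousal attribution (R1), Sofia Lindqvist is treated as also owning Julia Lindqvist's interest in Highfield Services GmbH, giving 68% + 27% = 95%.
By spousal attribution (R1), Sofia Lindqvist is treated as also owning Julia Lindqvist's interest in Vantage Industries Corp, giving 70% + 30% = 100%.
Chain via Highfield Services GmbH → Copperline Shipping BV → Summit Trust (R2): 95% × 62% × 72% × 12% = 5.08896% of Stonebridge Foods Inc.
Chain via Vantage Industries Corp. → Halcyon Textiles S.p.A. → Oakhollow Ventures LLC (R2): 100% × 48% × 27% × 69% = 8.9424% of Stonebridge Foods Inc.
Aggregating (R3): 5.08896% + 8.9424% = 14.03136%.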